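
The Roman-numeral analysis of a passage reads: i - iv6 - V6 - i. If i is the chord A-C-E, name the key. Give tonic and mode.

A minor

The chord Am is a minor triad rooted on A; its label is i.
If A is scale degree 1 and the mode makes that degree carry a minor triad, the tonic is A and the mode is minor.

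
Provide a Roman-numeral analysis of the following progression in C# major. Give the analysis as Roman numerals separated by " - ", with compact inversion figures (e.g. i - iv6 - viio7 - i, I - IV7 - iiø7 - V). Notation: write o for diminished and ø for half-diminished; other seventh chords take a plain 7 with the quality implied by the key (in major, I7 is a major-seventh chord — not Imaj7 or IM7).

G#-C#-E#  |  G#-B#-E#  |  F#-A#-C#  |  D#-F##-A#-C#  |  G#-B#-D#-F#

I64 - iii6 - IV - V7/V - V7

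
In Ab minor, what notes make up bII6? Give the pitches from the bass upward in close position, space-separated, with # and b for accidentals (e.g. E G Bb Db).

Db Fb Bbb

Scale degree 2 in Ab minor is Bb; lowering it a half step gives Bbb. bII6 is the Neapolitan sixth — a major triad on the lowered second degree, here in its customary first inversion.
So the chord is Bbb-Db-Fb.
With the 6 figure the chord is in first inversion; from the bass Db upward in close position it reads Db-Fb-Bbb.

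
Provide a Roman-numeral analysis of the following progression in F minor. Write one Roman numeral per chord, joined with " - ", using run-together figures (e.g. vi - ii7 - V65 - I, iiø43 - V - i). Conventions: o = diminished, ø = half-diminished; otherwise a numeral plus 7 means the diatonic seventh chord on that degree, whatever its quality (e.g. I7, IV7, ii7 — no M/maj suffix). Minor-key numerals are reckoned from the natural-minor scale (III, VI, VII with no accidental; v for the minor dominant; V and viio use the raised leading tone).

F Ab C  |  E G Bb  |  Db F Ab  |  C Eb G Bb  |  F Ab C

F-Ab-C has root F, degree 1 in F minor, so i.
E-G-Bb: diminished triad on E = scale degree 7 → viio.
Db-F-Ab has root Db, degree 6 in F minor, so VI.
C-Eb-G-Bb: minor seventh chord on C = scale degree 5 → v7.
F-Ab-C: minor triad on F = scale degree 1 → i.

i - viio - VI - v7 - i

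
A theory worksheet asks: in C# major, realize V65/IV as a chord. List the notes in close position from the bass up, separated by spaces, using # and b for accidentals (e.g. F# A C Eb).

E# G# B C#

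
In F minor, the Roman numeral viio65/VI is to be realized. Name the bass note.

The applied chord viio65/VI is rooted on C: C-Eb-Gb-Bbb.
The figure 65 means first inversion — the third is in the bass.

Eb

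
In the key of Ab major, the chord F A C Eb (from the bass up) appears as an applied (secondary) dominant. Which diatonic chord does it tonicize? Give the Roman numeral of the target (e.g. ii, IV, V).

ii

The chord is a dominant seventh chord on F.
A dominant resolves down a perfect fifth: F → Bb. In Ab major, Bb is scale degree 2, i.e. ii.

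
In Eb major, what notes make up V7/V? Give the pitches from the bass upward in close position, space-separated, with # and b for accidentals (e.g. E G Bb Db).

F A C Eb

V7/V is a secondary dominant — the dominant seventh of V. V in Eb major is Bb, so the applied chord's root is F, a perfect fifth above.
Building a dominant seventh chord on F gives F-A-C-Eb.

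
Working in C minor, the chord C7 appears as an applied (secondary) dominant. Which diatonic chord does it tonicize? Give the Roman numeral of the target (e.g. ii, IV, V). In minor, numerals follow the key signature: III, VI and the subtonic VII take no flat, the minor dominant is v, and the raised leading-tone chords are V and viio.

iv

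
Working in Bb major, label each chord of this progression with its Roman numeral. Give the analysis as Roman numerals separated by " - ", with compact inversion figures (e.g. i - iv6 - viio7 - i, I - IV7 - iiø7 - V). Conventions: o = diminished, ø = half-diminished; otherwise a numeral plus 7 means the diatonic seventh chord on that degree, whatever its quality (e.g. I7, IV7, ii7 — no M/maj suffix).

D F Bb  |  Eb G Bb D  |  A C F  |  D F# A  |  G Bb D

I6 - IV7 - V6 - V/vi - vi

D-F-Bb has root Bb, degree 1 in Bb major, so I6.
Eb-G-Bb-D: major seventh chord on Eb = scale degree 4 → IV7.
A-C-F has root F, degree 5 in Bb major, so V6.
D-F#-A: a major triad on D, the applied dominant of vi → V/vi.
G-Bb-D: minor triad on G = scale degree 6 → vi.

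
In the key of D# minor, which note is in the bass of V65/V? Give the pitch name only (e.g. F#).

G##

The applied chord V65/V is rooted on E#: E#-G##-B#-D#.
The figure 65 means first inversion — the third is in the bass.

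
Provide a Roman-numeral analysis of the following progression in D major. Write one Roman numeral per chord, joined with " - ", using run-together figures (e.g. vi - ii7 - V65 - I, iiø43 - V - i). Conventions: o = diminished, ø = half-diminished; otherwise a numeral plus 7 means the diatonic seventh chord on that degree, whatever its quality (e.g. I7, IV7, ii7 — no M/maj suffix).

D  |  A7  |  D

I - V7 - I

D has root D, degree 1 in D major, so I.
A7 has root A, degree 5 in D major, so V7.
D: root D is the tonic; major triad there is I.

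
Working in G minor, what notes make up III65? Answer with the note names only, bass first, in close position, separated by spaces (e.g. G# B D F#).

D F A Bb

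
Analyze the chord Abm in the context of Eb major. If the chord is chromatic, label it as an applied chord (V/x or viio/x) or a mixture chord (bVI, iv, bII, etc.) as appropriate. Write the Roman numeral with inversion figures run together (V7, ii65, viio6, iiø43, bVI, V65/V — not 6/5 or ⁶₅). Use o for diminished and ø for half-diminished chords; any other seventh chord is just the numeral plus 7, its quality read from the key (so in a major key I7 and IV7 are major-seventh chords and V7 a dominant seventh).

iv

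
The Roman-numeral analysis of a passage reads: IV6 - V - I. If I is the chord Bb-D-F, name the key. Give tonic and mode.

Bb major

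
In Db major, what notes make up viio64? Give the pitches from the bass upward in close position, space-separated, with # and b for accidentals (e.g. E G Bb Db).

Gb C Eb

In Db major, scale degree 7 is C, and the diatonic chord built there is a diminished triad.
Stacking thirds from C gives C-Eb-Gb.
With the 64 figure the chord is in second inversion; from the bass Gb upward in close position it reads Gb-C-Eb.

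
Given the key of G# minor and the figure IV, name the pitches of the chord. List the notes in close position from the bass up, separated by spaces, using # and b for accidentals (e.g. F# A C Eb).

C# E# G#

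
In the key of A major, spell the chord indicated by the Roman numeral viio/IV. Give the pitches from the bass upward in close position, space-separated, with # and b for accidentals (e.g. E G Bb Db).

C# E G

viio/IV is a secondary leading-tone chord. The target IV is D in A major; the applied chord is rooted a semitone below, on C#.
Building a diminished triad on C# gives C#-E-G.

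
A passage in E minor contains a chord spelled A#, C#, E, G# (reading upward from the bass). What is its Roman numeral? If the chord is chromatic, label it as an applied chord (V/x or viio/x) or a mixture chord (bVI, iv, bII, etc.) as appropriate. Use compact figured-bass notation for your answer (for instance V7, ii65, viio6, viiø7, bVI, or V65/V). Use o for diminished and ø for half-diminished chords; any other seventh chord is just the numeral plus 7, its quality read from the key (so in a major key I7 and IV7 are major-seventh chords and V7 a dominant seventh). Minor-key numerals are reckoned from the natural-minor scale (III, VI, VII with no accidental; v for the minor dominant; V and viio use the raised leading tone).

viiø7/V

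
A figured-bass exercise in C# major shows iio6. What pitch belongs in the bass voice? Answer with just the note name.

iio in C# major has root D#; the chord is D#-F#-A.
The figure 6 means first inversion — the third is in the bass.

F#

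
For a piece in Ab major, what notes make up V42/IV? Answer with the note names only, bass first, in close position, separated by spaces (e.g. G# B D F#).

V42/IV is a secondary dominant — the dominant seventh of IV. IV in Ab major is Db, so the applied chord's root is Ab, a perfect fifth above.
Building a dominant seventh chord on Ab gives Ab-C-Eb-Gb.
With the 42 figure the chord is in third inversion; from the bass Gb upward in close position it reads Gb-Ab-C-Eb.

Gb Ab C Eb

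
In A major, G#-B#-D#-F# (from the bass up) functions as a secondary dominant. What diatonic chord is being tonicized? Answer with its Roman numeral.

iii

The chord is a dominant seventh chord on G#.
A dominant resolves down a perfect fifth: G# → C#. In A major, C# is scale degree 3, i.e. iii.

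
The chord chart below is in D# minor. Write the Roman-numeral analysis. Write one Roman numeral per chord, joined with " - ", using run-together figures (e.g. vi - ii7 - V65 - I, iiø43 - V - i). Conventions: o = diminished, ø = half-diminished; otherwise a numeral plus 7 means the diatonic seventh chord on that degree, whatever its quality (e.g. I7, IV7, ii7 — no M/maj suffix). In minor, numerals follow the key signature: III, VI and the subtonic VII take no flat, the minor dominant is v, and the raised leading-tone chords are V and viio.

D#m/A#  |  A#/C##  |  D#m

D#m/A# has root D#, degree 1 in D# minor, so i64.
A#/C##: major triad on A# = scale degree 5 → V6.
D#m: minor triad on D# = scale degree 1 → i.

i64 - V6 - i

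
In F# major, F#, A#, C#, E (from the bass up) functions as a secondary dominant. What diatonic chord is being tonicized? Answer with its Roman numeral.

The chord is a dominant seventh chord on F#.
A dominant resolves down a perfect fifth: F# → B. In F# major, B is scale degree 4, i.e. IV.

IV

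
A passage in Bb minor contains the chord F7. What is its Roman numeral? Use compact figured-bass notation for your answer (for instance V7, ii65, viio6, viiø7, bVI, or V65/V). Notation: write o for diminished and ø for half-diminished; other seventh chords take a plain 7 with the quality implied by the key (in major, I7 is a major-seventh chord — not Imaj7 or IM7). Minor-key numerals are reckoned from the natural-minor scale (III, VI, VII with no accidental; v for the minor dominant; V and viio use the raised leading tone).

The pitches F-A-C-Eb form a dominant seventh chord rooted on F.
In Bb minor, F is the dominant; the diatonic dominant seventh chord there is V7.

V7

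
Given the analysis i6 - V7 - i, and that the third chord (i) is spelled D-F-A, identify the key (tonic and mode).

D minor

The anchor chord is a minor triad on D, labeled i.
If D is scale degree 1 and the mode makes that degree carry a minor triad, the tonic is D and the mode is minor.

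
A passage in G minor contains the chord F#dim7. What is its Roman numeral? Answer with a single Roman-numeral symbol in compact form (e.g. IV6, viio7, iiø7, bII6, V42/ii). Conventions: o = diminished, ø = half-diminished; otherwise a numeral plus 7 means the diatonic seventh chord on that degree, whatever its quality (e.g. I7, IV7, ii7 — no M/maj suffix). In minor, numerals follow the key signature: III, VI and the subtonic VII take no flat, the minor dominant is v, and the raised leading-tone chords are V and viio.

Stacked in thirds the chord is F#-A-C-Eb: a fully diminished seventh chord on F#.
F# is scale degree 7 in G minor, and a fully diminished seventh chord on that degree is written viio7.

viio7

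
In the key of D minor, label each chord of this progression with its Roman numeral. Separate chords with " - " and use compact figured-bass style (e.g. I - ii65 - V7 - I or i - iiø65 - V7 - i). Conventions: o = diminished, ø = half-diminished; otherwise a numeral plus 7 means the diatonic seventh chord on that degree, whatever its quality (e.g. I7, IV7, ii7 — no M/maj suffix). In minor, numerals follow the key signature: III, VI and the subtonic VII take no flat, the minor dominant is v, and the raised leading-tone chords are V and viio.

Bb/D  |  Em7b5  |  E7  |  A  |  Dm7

Bb/D: root Bb is the submediant; major triad there is VI6.
Em7b5: half-diminished seventh chord on E = scale degree 2 → iiø7.
E7: chromatic; E is V of V, so V7/V.
A: root A is the dominant; major triad there is V.
Dm7: root D is the tonic; minor seventh chord there is i7.

VI6 - iiø7 - V7/V - V - i7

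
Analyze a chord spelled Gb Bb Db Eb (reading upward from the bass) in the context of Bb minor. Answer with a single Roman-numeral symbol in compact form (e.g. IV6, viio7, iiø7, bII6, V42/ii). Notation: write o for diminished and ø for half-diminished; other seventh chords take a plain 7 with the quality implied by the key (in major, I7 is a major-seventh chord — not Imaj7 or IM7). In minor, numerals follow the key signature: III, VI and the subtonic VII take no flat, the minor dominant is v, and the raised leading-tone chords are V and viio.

The pitches Eb-Gb-Bb-Db form a minor seventh chord rooted on Eb.
In Bb minor, Eb is the subdominant; the diatonic minor seventh chord there is iv7.
With Gb in the bass the chord is in first inversion, so the figured bass is 65.

iv65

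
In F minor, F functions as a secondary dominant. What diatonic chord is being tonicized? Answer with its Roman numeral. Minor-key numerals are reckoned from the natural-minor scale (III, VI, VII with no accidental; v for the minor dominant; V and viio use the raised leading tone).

iv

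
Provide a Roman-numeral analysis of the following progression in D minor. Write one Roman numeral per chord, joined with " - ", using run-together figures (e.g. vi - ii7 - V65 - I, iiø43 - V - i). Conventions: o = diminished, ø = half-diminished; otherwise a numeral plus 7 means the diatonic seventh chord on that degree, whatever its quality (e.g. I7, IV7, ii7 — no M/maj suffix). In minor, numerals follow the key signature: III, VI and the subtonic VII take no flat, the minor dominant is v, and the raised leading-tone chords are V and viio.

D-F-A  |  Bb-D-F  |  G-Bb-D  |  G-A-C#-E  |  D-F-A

i - VI - iv - V42 - i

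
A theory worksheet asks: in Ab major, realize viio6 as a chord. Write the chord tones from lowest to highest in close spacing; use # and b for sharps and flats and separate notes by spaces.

Bb Db G

In Ab major, the seventh degree is G, and the diatonic chord built there is a diminished triad.
That chord is spelled G-Bb-Db.
The figured bass 6 indicates first inversion, placing the third (Bb) in the bass: Bb-Db-G.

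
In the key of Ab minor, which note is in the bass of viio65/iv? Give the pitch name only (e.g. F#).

Eb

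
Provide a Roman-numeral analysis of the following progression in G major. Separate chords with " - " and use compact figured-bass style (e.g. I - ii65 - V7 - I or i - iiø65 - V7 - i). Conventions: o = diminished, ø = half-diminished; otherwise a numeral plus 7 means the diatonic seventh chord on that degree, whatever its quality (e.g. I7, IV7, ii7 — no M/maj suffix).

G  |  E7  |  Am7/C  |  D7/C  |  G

I - V7/ii - ii65 - V42 - I

G: root G is the tonic; major triad there is I.
E7: chromatic; E is V of ii, so V7/ii.
Am7/C has root A, degree 2 in G major, so ii65.
D7/C has root D, degree 5 in G major, so V42.
G: major triad on G = scale degree 1 → I.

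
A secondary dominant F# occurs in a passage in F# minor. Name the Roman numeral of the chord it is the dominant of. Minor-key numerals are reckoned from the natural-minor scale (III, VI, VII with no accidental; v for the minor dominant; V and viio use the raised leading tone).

iv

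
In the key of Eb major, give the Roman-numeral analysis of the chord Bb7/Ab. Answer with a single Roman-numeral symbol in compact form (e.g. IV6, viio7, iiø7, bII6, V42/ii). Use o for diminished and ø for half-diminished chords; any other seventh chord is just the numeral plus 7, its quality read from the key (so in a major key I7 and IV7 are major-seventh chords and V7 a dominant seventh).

V42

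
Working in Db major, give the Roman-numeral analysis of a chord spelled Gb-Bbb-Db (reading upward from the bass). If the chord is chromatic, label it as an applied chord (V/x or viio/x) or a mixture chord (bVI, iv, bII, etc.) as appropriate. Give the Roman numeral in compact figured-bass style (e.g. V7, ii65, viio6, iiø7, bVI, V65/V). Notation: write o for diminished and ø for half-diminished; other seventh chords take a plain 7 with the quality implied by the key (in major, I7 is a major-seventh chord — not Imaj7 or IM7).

Stacked in thirds the chord is Gb-Bbb-Db: a minor triad on Gb.
Gb is the fourth degree of Db major. This is the minor subdominant, borrowed from the parallel minor.

iv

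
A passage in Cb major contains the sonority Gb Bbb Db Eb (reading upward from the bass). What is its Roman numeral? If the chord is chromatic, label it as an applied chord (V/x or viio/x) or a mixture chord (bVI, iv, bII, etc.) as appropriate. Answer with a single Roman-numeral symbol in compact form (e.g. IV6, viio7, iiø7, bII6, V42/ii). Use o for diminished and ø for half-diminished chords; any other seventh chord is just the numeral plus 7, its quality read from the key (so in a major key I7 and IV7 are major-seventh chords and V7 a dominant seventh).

The pitches Eb-Gb-Bbb-Db form a half-diminished seventh chord rooted on Eb.
Eb sits a half step below Fb (IV in Cb major); a diminished chord there is the applied leading-tone chord of IV.
With Gb in the bass the chord is in first inversion, so the figured bass is 65.

viiø65/IV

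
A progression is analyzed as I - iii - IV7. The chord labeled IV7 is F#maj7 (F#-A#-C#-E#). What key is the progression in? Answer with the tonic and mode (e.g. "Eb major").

The chord F#maj7 is a major seventh chord rooted on F#; its label is IV7.
IV7 on F# implies F# is the subdominant; that puts the tonic at C#, and the uppercase numeral fits major mode.

C# major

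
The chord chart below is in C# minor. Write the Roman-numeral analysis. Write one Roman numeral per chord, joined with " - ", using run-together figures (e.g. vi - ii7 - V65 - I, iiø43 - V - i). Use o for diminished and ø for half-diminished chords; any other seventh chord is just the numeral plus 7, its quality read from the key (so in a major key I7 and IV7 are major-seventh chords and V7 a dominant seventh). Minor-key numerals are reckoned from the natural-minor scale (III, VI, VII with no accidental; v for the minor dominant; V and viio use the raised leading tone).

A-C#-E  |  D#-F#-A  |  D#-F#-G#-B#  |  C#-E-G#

VI - iio - V43 - i

A-C#-E has root A, degree 6 in C# minor, so VI.
D#-F#-A: diminished triad on D# = scale degree 2 → iio.
D#-F#-G#-B#: root G# is the dominant; dominant seventh chord there is V43.
C#-E-G# has root C#, degree 1 in C# minor, so i.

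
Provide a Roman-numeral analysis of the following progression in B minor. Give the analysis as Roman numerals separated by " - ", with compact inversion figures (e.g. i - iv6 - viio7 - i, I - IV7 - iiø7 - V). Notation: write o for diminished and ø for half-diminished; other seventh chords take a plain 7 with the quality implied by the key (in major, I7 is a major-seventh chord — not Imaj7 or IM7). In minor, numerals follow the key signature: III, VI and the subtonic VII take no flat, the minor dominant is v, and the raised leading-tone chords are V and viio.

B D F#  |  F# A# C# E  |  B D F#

B-D-F# has root B, degree 1 in B minor, so i.
F#-A#-C#-E has root F#, degree 5 in B minor, so V7.
B-D-F#: root B is the tonic; minor triad there is i.

i - V7 - i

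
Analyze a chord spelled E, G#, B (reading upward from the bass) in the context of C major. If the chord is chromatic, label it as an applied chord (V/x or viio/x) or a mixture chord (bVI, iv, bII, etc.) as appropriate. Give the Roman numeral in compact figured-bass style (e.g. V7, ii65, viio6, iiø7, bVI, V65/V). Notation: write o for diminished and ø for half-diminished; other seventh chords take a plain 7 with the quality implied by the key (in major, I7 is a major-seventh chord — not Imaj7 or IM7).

V/vi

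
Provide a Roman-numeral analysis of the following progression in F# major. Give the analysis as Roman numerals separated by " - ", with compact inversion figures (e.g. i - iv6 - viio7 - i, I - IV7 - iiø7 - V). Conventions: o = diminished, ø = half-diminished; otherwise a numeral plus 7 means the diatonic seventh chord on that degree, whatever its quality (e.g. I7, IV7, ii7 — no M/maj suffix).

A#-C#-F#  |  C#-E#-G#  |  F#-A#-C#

A#-C#-F#: root F# is the tonic; major triad there is I6.
C#-E#-G#: major triad on C# = scale degree 5 → V.
F#-A#-C#: major triad on F# = scale degree 1 → I.

I6 - V - I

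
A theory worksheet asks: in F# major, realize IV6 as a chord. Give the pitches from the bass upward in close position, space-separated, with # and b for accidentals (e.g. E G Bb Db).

D# F# B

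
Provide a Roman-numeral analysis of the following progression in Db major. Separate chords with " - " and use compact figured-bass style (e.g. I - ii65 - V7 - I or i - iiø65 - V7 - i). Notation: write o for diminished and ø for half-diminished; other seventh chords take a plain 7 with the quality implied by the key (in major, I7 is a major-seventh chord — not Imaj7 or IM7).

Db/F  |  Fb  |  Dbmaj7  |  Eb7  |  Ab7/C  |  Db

I6 - bIII - I7 - V7/V - V65 - I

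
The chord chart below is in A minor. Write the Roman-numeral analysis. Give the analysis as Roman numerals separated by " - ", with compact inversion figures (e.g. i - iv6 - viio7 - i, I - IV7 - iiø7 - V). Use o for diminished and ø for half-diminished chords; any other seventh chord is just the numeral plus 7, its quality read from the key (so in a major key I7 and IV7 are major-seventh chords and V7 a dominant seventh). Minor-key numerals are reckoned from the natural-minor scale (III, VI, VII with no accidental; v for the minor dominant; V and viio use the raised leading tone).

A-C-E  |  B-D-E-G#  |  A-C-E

i - V43 - i

A-C-E has root A, degree 1 in A minor, so i.
B-D-E-G#: dominant seventh chord on E = scale degree 5 → V43.
A-C-E: root A is the tonic; minor triad there is i.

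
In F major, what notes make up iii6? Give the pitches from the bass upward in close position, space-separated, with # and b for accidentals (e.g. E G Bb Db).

C E A

In F major, the third degree is A, and the diatonic chord built there is a minor triad.
That chord is spelled A-C-E.
With the 6 figure the chord is in first inversion; from the bass C upward in close position it reads C-E-A.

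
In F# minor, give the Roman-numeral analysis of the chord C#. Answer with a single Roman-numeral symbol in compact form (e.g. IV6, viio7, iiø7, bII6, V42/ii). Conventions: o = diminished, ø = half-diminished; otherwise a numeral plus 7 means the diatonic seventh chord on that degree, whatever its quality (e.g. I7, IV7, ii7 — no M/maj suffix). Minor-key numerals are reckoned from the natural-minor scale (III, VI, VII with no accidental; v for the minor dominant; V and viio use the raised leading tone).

V

Stacked in thirds the chord is C#-E#-G#: a major triad on C#.
C# is scale degree 5 in F# minor, and a major triad on that degree is written V.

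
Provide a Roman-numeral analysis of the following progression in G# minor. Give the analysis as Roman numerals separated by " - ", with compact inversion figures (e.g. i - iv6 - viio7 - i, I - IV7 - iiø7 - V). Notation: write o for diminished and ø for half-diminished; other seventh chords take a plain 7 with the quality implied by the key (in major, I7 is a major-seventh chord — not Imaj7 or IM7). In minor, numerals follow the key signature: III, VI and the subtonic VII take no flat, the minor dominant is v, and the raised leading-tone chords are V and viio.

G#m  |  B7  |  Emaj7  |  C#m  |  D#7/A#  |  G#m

i - V7/VI - VI7 - iv - V43 - i

G#m: root G# is the tonic; minor triad there is i.
B7: chromatic; B is V of VI, so V7/VI.
Emaj7: major seventh chord on E = scale degree 6 → VI7.
C#m: minor triad on C# = scale degree 4 → iv.
D#7/A#: dominant seventh chord on D# = scale degree 5 → V43.
G#m has root G#, degree 1 in G# minor, so i.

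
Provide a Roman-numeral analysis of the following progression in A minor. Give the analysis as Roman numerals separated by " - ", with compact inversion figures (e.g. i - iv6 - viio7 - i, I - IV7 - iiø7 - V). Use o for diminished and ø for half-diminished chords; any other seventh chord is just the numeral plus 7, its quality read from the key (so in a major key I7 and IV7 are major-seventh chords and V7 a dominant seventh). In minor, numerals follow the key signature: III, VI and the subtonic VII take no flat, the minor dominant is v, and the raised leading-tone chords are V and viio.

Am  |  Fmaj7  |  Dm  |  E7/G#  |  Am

i - VI7 - iv - V65 - i

Am: root A is the tonic; minor triad there is i.
Fmaj7: root F is the submediant; major seventh chord there is VI7.
Dm has root D, degree 4 in A minor, so iv.
E7/G#: dominant seventh chord on E = scale degree 5 → V65.
Am: root A is the tonic; minor triad there is i.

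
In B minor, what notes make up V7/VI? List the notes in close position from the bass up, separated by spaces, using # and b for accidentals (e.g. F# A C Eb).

D F# A C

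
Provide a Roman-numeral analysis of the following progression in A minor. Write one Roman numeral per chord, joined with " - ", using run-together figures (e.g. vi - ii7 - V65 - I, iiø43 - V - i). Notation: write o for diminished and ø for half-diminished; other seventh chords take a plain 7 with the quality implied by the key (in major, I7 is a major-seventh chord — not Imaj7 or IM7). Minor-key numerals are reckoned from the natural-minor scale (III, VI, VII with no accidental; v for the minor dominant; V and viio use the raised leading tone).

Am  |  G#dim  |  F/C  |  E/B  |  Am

Am has root A, degree 1 in A minor, so i.
G#dim: root G# is the leading tone; diminished triad there is viio.
F/C: root F is the submediant; major triad there is VI64.
E/B: major triad on E = scale degree 5 → V64.
Am: minor triad on A = scale degree 1 → i.

i - viio - VI64 - V64 - i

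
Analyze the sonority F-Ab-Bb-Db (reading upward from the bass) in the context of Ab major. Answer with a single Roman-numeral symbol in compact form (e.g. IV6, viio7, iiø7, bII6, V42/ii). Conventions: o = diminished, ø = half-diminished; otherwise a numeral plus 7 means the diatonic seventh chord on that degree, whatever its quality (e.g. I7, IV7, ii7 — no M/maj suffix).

ii43

Stacked in thirds the chord is Bb-Db-F-Ab: a minor seventh chord on Bb.
Bb is scale degree 2 in Ab major, and a minor seventh chord on that degree is written ii7.
With F in the bass the chord is in second inversion, so the figured bass is 43.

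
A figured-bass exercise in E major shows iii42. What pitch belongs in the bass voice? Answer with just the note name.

F#

iii in E major has root G#; the chord is G#-B-D#-F#.
The figure 42 means third inversion — the seventh is in the bass.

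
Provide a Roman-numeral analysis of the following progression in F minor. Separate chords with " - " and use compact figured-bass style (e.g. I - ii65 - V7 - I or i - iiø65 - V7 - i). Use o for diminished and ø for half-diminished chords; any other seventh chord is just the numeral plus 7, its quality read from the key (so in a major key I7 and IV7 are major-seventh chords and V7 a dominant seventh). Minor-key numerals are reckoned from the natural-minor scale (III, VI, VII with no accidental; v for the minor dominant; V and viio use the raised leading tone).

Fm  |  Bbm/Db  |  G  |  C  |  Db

Fm: minor triad on F = scale degree 1 → i.
Bbm/Db: minor triad on Bb = scale degree 4 → iv6.
G is the secondary dominant of V (major triad on G): V/V.
C has root C, degree 5 in F minor, so V.
Db: major triad on Db = scale degree 6 → VI.

i - iv6 - V/V - V - VI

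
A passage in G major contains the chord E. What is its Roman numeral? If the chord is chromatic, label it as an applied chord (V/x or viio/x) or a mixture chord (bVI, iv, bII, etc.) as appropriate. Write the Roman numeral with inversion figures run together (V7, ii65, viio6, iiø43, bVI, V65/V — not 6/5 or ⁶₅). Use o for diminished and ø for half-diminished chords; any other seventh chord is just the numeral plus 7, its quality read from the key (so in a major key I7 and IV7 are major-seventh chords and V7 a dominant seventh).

The pitches E-G#-B form a major triad rooted on E.
E is not a diatonic chord root with this quality in G major, but it lies a perfect fifth above A (ii), so the chord functions as an applied dominant of ii.

V/ii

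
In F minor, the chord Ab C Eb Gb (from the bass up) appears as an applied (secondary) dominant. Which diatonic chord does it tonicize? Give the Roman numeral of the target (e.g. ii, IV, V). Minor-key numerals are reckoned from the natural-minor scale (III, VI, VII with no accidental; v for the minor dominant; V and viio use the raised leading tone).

The chord is a dominant seventh chord on Ab.
A dominant resolves down a perfect fifth: Ab → Db. In F minor, Db is scale degree 6, i.e. VI.

VI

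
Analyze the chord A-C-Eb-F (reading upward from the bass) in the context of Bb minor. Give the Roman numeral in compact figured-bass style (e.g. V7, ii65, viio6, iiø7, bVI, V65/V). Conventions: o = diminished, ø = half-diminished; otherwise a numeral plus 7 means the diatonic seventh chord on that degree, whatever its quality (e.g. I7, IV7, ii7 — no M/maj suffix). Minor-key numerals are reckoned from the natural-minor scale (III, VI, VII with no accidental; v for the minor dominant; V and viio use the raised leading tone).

The pitches F-A-C-Eb form a dominant seventh chord rooted on F.
In Bb minor, F is the dominant; the diatonic dominant seventh chord there is V7.
With A in the bass the chord is in first inversion, so the figured bass is 65.

V65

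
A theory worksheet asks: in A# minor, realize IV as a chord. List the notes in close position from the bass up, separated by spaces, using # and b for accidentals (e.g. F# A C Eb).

D# F## A#

IV is the major subdominant, borrowed from the parallel major. In A# minor that root is D#.
So the chord is D#-F##-A#, a major triad.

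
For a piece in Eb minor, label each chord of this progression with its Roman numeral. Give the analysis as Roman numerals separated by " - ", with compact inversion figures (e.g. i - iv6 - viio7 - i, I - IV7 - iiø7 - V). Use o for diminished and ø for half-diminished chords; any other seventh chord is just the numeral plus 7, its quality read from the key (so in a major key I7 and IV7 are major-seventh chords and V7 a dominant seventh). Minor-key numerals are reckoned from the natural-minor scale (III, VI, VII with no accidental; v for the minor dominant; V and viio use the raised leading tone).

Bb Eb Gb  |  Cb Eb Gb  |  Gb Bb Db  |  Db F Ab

i64 - VI - III - VII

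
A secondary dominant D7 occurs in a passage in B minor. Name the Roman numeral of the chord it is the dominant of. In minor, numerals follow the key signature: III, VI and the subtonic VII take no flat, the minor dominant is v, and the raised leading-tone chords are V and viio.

VI

The chord is a dominant seventh chord on D.
A dominant resolves down a perfect fifth: D → G. In B minor, G is scale degree 6, i.e. VI.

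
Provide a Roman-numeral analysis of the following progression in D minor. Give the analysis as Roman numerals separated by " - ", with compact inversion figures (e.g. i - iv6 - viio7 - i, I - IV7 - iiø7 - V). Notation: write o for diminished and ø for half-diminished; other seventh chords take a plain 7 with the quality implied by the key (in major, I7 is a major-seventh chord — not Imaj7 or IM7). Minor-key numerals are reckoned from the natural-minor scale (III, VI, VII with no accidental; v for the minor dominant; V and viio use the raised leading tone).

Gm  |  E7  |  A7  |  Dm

iv - V7/V - V7 - i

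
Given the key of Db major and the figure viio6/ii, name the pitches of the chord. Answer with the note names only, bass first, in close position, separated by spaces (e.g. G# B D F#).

F Ab D

viio6/ii is a secondary leading-tone chord. The target ii is Eb in Db major; the applied chord is rooted a semitone below, on D.
Building a diminished triad on D gives D-F-Ab.
With the 6 figure the chord is in first inversion; from the bass F upward in close position it reads F-Ab-D.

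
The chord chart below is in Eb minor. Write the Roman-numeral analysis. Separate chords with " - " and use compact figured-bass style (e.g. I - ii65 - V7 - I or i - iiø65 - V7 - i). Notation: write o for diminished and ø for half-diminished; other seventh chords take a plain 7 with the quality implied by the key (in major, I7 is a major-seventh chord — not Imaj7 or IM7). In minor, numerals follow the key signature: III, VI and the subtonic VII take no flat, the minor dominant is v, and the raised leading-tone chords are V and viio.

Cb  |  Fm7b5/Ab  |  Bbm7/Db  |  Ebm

VI - iiø65 - v65 - i

Cb: root Cb is the submediant; major triad there is VI.
Fm7b5/Ab: root F is the supertonic; half-diminished seventh chord there is iiø65.
Bbm7/Db: minor seventh chord on Bb = scale degree 5 → v65.
Ebm: root Eb is the tonic; minor triad there is i.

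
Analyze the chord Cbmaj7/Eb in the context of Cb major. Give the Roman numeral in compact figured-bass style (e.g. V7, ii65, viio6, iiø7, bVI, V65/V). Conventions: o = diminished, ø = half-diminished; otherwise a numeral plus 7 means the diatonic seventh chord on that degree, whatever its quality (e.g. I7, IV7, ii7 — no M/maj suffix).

I65

The pitches Cb-Eb-Gb-Bb form a major seventh chord rooted on Cb.
Cb is scale degree 1 in Cb major, and a major seventh chord on that degree is written I7.
With Eb in the bass the chord is in first inversion, so the figured bass is 65.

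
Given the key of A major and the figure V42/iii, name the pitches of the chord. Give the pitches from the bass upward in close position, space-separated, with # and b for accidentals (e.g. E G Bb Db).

F# G# B# D#

V42/iii is a secondary dominant — the dominant seventh of iii. iii in A major is C#, so the applied chord's root is G#, a perfect fifth above.
Building a dominant seventh chord on G# gives G#-B#-D#-F#.
The figured bass 42 indicates third inversion, placing the seventh (F#) in the bass: F#-G#-B#-D#.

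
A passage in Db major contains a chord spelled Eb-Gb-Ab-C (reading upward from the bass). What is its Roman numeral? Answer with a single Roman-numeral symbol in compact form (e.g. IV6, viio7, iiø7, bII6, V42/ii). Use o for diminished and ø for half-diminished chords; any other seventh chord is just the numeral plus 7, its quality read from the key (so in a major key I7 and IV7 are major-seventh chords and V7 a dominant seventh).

The pitches Ab-C-Eb-Gb form a dominant seventh chord rooted on Ab.
In Db major, Ab is the dominant; the diatonic dominant seventh chord there is V7.
With Eb in the bass the chord is in second inversion, so the figured bass is 43.

V43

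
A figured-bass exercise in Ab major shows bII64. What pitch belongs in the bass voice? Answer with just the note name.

bII in Ab major has root Bbb; the chord is Bbb-Db-Fb.
The figure 64 means second inversion — the fifth is in the bass.

Fb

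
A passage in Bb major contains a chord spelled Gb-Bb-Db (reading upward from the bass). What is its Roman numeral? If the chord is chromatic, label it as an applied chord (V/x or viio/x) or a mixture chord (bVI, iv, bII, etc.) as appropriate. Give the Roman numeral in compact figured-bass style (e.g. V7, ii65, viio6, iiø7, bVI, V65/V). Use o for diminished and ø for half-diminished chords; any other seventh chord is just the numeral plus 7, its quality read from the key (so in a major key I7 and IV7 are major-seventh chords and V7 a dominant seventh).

bVI

The pitches Gb-Bb-Db form a major triad rooted on Gb.
Gb is the lowered sixth degree of Bb major (diatonic 6 would be G). This is a major triad on the lowered sixth degree, borrowed from the parallel minor.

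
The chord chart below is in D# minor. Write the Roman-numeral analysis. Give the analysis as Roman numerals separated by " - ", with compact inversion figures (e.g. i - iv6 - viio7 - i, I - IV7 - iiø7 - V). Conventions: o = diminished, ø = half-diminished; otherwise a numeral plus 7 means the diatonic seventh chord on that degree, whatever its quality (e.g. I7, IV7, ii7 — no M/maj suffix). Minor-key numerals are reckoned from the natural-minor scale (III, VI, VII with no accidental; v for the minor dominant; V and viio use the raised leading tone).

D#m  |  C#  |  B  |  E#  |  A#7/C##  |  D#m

D#m: minor triad on D# = scale degree 1 → i.
C# has root C#, degree 7 in D# minor, so VII.
B: major triad on B = scale degree 6 → VI.
E#: a major triad on E#, the applied dominant of V → V/V.
A#7/C## has root A#, degree 5 in D# minor, so V65.
D#m has root D#, degree 1 in D# minor, so i.

i - VII - VI - V/V - V65 - i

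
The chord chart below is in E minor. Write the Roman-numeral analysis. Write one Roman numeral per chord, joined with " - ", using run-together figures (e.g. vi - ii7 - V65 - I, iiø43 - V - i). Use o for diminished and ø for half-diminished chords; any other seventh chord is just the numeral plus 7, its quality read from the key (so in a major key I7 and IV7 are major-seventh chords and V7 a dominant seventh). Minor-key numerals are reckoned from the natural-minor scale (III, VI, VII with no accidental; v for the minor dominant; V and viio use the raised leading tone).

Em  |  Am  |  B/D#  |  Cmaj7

Em: root E is the tonic; minor triad there is i.
Am: minor triad on A = scale degree 4 → iv.
B/D#: major triad on B = scale degree 5 → V6.
Cmaj7 has root C, degree 6 in E minor, so VI7.

i - iv - V6 - VI7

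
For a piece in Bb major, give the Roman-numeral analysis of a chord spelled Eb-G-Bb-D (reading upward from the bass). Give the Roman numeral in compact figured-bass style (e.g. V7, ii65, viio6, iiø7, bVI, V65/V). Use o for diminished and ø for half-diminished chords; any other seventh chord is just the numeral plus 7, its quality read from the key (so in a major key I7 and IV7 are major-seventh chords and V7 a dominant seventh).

IV7

Stacked in thirds the chord is Eb-G-Bb-D: a major seventh chord on Eb.
Eb is scale degree 4 in Bb major, and a major seventh chord on that degree is written IV7.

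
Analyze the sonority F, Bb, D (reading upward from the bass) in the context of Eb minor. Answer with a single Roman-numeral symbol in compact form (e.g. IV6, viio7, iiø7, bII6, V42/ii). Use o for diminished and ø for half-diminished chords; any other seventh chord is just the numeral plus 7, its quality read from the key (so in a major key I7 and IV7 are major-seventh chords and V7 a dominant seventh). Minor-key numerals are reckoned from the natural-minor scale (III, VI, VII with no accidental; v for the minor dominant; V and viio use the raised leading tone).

V64

Stacked in thirds the chord is Bb-D-F: a major triad on Bb.
Bb is scale degree 5 in Eb minor, and a major triad on that degree is written V.
With F in the bass the chord is in second inversion, so the figured bass is 64.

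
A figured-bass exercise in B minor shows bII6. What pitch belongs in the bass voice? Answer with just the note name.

E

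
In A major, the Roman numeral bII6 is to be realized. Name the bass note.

D

bII in A major has root Bb; the chord is Bb-D-F.
The figure 6 means first inversion — the third is in the bass.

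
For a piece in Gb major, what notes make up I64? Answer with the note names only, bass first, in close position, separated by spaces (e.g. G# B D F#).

Db Gb Bb

In Gb major, the tonic is Gb, and the diatonic chord built there is a major triad.
Stacking thirds from Gb gives Gb-Bb-Db.
With the 64 figure the chord is in second inversion; from the bass Db upward in close position it reads Db-Gb-Bb.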